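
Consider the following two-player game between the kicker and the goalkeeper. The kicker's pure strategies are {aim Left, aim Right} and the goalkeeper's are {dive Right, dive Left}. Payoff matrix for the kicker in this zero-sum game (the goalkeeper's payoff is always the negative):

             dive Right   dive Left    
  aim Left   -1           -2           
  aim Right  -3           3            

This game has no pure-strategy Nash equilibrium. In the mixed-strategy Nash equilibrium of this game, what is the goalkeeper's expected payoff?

9/7

In a mixed equilibrium the goalkeeper is indifferent between dive Right and dive Left; this condition fixes p.
  the goalkeeper's payoff to dive Right: p·1 + (1−p)·3 = -2p + 3
  the goalkeeper's payoff to dive Left: p·2 + (1−p)·(-3) = 5p - 3
  -2p + 3 = 5p - 3  ⇒  -7p = -6  ⇒  p = 6/7.
At equilibrium the goalkeeper is indifferent across columns, so the goalkeeper's payoff equals the payoff from dive Right: (6/7)·1 + (1/7)·3 = 9/7.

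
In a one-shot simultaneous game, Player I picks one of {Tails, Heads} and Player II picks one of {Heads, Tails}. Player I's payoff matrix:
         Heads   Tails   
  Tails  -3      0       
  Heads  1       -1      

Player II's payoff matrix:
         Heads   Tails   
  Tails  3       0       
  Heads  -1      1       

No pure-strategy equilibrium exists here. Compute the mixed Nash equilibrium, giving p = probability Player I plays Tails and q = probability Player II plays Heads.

p = 2/5, q = 1/5

Player I's mix must leave Player II indifferent between Heads and Tails.
  Player II's expected payoff from Heads: p·3 + (1−p)·(-1) = 4p - 1
  Player II's expected payoff from Tails: p·0 + (1−p)·1 = -p + 1
  4p - 1 = -p + 1  ⇒  5p = 2  ⇒  p = 2/5.
Player II's mix must leave Player I indifferent between Tails and Heads.
  Player I's expected payoff from Tails: q·(-3) + (1−q)·0 = -3q
  Player I's expected payoff from Heads: q·1 + (1−q)·(-1) = 2q - 1
  -3q = 2q - 1  ⇒  -5q = -1  ⇒  q = 1/5.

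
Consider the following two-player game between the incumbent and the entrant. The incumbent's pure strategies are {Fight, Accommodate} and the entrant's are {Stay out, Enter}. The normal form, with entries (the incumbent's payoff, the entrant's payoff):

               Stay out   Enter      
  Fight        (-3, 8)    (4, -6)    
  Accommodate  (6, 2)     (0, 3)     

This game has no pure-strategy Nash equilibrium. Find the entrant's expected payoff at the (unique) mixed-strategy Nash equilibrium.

The entrant's indifference between Stay out and Enter determines the incumbent's mixing probability p:
  the entrant's expected payoff from Stay out: p·8 + (1−p)·2 = 6p + 2
  the entrant's expected payoff from Enter: p·(-6) + (1−p)·3 = -9p + 3
  6p + 2 = -9p + 3  ⇒  15p = 1  ⇒  p = 1/15.
At equilibrium the entrant is indifferent across columns, so the entrant's payoff equals the payoff from Stay out: (1/15)·8 + (14/15)·2 = 12/5.

12/5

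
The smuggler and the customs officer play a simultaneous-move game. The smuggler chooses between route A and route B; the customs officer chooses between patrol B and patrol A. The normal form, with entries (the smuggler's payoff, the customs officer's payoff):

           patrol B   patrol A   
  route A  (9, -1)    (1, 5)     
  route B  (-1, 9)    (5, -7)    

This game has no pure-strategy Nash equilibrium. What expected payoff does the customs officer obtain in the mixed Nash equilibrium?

For the customs officer to be willing to mix, the customs officer must be indifferent between patrol B and patrol A, which pins down the smuggler's mix.
  the customs officer's payoff to patrol B: p·(-1) + (1−p)·9 = -10p + 9
  the customs officer's payoff to patrol A: p·5 + (1−p)·(-7) = 12p - 7
  -10p + 9 = 12p - 7  ⇒  -22p = -16  ⇒  p = 8/11.
At equilibrium the customs officer is indifferent across columns, so the customs officer's payoff equals the payoff from patrol B: (8/11)·(-1) + (3/11)·9 = 19/11.

19/11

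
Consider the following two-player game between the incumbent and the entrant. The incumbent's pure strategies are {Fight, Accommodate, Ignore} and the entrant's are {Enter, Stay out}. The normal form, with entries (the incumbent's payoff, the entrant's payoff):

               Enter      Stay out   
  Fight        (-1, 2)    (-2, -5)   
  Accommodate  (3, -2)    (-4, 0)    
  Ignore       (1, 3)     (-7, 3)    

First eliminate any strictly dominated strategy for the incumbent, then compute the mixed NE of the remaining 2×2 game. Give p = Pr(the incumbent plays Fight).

p = 2/9

The incumbent's strategy Ignore is strictly dominated by Accommodate: 3 > 1 and -4 > -7. Eliminate Ignore.
In a mixed equilibrium the entrant is indifferent between Enter and Stay out; this condition fixes p.
  the entrant's payoff from Enter: p·2 + (1−p)·(-2) = 4p - 2
  the entrant's payoff from Stay out: p·(-5) + (1−p)·0 = -5p
  4p - 2 = -5p  ⇒  9p = 2  ⇒  p = 2/9.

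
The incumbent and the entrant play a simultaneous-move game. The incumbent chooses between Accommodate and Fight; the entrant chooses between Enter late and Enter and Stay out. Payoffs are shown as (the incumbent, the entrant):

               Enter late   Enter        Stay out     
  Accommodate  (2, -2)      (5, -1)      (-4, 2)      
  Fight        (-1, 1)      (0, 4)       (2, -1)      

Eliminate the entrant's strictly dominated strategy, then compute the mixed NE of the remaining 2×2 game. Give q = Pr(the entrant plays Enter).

q = 6/11

The entrant's strategy Enter late is strictly dominated by Enter: -1 > -2 and 4 > 1. Eliminate Enter late.
The incumbent's indifference between Accommodate and Fight determines the entrant's mixing probability q:
  the incumbent's expected payoff from Accommodate: q·5 + (1−q)·(-4) = 9q - 4
  the incumbent's expected payoff from Fight: q·0 + (1−q)·2 = -2q + 2
  9q - 4 = -2q + 2  ⇒  11q = 6  ⇒  q = 6/11.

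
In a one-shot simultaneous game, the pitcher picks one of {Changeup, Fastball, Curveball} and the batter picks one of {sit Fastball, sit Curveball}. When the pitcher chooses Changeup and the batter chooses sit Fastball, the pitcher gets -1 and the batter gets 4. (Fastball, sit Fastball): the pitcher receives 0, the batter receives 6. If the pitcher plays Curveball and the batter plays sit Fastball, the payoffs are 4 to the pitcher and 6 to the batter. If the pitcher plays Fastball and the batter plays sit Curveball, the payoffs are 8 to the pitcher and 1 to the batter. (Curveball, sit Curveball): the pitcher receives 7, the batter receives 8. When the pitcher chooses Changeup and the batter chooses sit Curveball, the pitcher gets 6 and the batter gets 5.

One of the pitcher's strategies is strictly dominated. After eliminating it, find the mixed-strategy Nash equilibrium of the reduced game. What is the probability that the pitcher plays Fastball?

The pitcher's strategy Changeup is strictly dominated by Fastball: 0 > -1 and 8 > 6. Eliminate Changeup.
For the batter to be willing to mix, the batter must be indifferent between sit Fastball and sit Curveball, which pins down the pitcher's mix.
  the batter's payoff from sit Fastball: p·6 + (1−p)·6 = 6
  the batter's payoff from sit Curveball: p·1 + (1−p)·8 = -7p + 8
  6 = -7p + 8  ⇒  7p = 2  ⇒  p = 2/7.

p = 2/7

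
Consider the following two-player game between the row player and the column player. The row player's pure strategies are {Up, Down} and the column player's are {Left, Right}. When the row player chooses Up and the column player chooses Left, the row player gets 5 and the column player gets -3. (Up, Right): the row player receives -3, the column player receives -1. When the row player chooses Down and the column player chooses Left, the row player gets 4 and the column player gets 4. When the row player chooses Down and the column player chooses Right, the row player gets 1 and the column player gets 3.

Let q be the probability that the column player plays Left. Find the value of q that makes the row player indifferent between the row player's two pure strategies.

q = 4/5

The column player's mix must leave the row player indifferent between Up and Down.
  the row player's expected payoff from Up: q·5 + (1−q)·(-3) = 8q - 3
  the row player's expected payoff from Down: q·4 + (1−q)·1 = 3q + 1
  8q - 3 = 3q + 1  ⇒  5q = 4  ⇒  q = 4/5.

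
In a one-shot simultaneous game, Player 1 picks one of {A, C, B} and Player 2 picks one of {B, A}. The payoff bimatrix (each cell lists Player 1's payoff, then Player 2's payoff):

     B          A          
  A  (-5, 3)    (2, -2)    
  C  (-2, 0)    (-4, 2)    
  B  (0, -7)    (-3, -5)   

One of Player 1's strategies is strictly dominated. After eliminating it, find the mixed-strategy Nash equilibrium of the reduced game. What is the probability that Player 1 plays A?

p = 2/7

Player 1's strategy C is strictly dominated by B: 0 > -2 and -3 > -4. Eliminate C.
Player 2's indifference between B and A determines Player 1's mixing probability p:
  Player 2's payoff to B: p·3 + (1−p)·(-7) = 10p - 7
  Player 2's payoff to A: p·(-2) + (1−p)·(-5) = 3p - 5
  10p - 7 = 3p - 5  ⇒  7p = 2  ⇒  p = 2/7.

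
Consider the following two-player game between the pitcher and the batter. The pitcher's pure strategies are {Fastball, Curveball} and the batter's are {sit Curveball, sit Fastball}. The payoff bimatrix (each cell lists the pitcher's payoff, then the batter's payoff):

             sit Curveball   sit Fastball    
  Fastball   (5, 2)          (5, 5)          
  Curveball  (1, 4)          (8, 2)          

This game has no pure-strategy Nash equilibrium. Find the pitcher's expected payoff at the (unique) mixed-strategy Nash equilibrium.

Set the pitcher's expected payoff from Fastball equal to that from Curveball:
  the pitcher's expected payoff from Fastball: q·5 + (1−q)·5 = 5
  the pitcher's expected payoff from Curveball: q·1 + (1−q)·8 = -7q + 8
  5 = -7q + 8  ⇒  7q = 3  ⇒  q = 3/7.
At equilibrium the pitcher is indifferent across rows, so the pitcher's payoff equals the payoff from Fastball: (3/7)·5 + (4/7)·5 = 5.

5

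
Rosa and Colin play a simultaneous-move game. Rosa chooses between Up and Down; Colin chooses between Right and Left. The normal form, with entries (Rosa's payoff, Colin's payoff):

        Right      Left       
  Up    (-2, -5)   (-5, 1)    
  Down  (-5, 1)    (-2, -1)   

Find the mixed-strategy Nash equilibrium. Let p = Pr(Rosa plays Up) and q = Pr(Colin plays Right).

p = 1/4, q = 1/2

Colin's indifference between Right and Left determines Rosa's mixing probability p:
  Colin's expected payoff from Right: p·(-5) + (1−p)·1 = -6p + 1
  Colin's expected payoff from Left: p·1 + (1−p)·(-1) = 2p - 1
  -6p + 1 = 2p - 1  ⇒  -8p = -2  ⇒  p = 1/4.
In a mixed equilibrium Rosa is indifferent between Up and Down; this condition fixes q.
  Rosa's expected payoff from Up: q·(-2) + (1−q)·(-5) = 3q - 5
  Rosa's expected payoff from Down: q·(-5) + (1−q)·(-2) = -3q - 2
  3q - 5 = -3q - 2  ⇒  6q = 3  ⇒  q = 1/2.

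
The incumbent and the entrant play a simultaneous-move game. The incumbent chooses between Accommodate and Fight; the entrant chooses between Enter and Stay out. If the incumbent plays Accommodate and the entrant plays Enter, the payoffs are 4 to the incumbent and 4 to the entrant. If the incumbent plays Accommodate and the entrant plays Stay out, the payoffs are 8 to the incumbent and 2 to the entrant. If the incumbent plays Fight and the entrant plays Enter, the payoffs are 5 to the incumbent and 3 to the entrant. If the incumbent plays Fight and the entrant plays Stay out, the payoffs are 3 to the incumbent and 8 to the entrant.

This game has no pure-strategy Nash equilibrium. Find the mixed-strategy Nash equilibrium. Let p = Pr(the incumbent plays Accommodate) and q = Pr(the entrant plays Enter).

In a mixed equilibrium the entrant is indifferent between Enter and Stay out; this condition fixes p.
  the entrant's payoff from Enter: p·4 + (1−p)·3 = p + 3
  the entrant's payoff from Stay out: p·2 + (1−p)·8 = -6p + 8
  p + 3 = -6p + 8  ⇒  7p = 5  ⇒  p = 5/7.
Set the incumbent's expected payoff from Accommodate equal to that from Fight:
  the incumbent's expected payoff from Accommodate: q·4 + (1−q)·8 = -4q + 8
  the incumbent's expected payoff from Fight: q·5 + (1−q)·3 = 2q + 3
  -4q + 8 = 2q + 3  ⇒  -6q = -5  ⇒  q = 5/6.

p = 5/7, q = 5/6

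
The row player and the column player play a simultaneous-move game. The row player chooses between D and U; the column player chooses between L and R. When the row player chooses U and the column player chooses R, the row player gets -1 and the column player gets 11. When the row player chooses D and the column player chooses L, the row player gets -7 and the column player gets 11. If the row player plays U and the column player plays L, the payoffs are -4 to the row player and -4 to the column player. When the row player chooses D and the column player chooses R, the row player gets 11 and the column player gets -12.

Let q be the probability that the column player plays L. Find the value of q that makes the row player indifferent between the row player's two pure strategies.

q = 4/5

In a mixed equilibrium the row player is indifferent between D and U; this condition fixes q.
  the row player's payoff from D: q·(-7) + (1−q)·11 = -18q + 11
  the row player's payoff from U: q·(-4) + (1−q)·(-1) = -3q - 1
  -18q + 11 = -3q - 1  ⇒  -15q = -12  ⇒  q = 4/5.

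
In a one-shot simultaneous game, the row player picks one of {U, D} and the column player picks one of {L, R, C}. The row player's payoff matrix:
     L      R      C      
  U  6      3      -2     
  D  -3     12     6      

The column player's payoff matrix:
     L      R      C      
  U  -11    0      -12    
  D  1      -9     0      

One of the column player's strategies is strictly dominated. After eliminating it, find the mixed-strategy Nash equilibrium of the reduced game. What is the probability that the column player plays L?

The column player's strategy C is strictly dominated by L: -11 > -12 and 1 > 0. Eliminate C.
In a mixed equilibrium the row player is indifferent between U and D; this condition fixes q.
  the row player's payoff to U: q·6 + (1−q)·3 = 3q + 3
  the row player's payoff to D: q·(-3) + (1−q)·12 = -15q + 12
  3q + 3 = -15q + 12  ⇒  18q = 9  ⇒  q = 1/2.

q = 1/2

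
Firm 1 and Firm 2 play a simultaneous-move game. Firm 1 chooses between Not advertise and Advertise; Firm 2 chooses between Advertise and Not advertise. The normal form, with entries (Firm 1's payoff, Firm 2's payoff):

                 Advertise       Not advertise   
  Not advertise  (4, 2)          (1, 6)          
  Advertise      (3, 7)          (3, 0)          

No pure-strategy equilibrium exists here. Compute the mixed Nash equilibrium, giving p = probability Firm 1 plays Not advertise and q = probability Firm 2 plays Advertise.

p = 7/11, q = 2/3

In a mixed equilibrium Firm 2 is indifferent between Advertise and Not advertise; this condition fixes p.
  Firm 2's payoff to Advertise: p·2 + (1−p)·7 = -5p + 7
  Firm 2's payoff to Not advertise: p·6 + (1−p)·0 = 6p
  -5p + 7 = 6p  ⇒  -11p = -7  ⇒  p = 7/11.
Set Firm 1's expected payoff from Not advertise equal to that from Advertise:
  Firm 1's payoff from Not advertise: q·4 + (1−q)·1 = 3q + 1
  Firm 1's payoff from Advertise: q·3 + (1−q)·3 = 3
  3q + 1 = 3  ⇒  3q = 2  ⇒  q = 2/3.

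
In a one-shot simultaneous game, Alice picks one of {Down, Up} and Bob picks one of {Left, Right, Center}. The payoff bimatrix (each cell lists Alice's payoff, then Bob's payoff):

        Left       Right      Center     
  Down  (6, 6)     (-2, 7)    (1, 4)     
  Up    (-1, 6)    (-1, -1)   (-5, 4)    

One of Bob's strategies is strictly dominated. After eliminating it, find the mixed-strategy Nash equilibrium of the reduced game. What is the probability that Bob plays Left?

q = 1/8

Bob's strategy Center is strictly dominated by Left: 6 > 4 and 6 > 4. Eliminate Center.
Bob's mix must leave Alice indifferent between Down and Up.
  Alice's expected payoff from Down: q·6 + (1−q)·(-2) = 8q - 2
  Alice's expected payoff from Up: q·(-1) + (1−q)·(-1) = -1
  8q - 2 = -1  ⇒  8q = 1  ⇒  q = 1/8.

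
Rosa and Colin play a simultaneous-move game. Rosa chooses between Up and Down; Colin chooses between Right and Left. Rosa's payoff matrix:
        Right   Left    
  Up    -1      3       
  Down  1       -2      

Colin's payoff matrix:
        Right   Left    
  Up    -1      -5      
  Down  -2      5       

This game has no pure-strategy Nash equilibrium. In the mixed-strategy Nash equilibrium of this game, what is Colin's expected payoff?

In a mixed equilibrium Colin is indifferent between Right and Left; this condition fixes p.
  Colin's payoff from Right: p·(-1) + (1−p)·(-2) = p - 2
  Colin's payoff from Left: p·(-5) + (1−p)·5 = -10p + 5
  p - 2 = -10p + 5  ⇒  11p = 7  ⇒  p = 7/11.
At equilibrium Colin is indifferent across columns, so Colin's payoff equals the payoff from Right: (7/11)·(-1) + (4/11)·(-2) = -15/11.

-15/11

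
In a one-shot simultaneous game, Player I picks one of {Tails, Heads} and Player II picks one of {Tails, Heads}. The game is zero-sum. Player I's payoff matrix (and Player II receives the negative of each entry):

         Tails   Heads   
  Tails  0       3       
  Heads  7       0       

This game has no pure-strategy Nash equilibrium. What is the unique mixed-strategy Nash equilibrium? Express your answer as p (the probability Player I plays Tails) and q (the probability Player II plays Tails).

p = 7/10, q = 3/10

Player II's indifference between Tails and Heads determines Player I's mixing probability p:
  Player II's payoff to Tails: p·0 + (1−p)·(-7) = 7p - 7
  Player II's payoff to Heads: p·(-3) + (1−p)·0 = -3p
  7p - 7 = -3p  ⇒  10p = 7  ⇒  p = 7/10.
In a mixed equilibrium Player I is indifferent between Tails and Heads; this condition fixes q.
  Player I's expected payoff from Tails: q·0 + (1−q)·3 = -3q + 3
  Player I's expected payoff from Heads: q·7 + (1−q)·0 = 7q
  -3q + 3 = 7q  ⇒  -10q = -3  ⇒  q = 3/10.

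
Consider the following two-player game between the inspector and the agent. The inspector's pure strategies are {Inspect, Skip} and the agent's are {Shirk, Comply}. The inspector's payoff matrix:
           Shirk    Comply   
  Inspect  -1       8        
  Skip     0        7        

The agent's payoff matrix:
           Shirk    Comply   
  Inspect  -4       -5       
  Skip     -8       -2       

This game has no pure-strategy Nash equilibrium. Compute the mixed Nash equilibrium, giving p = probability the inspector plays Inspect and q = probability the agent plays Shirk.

p = 6/7, q = 1/2

In a mixed equilibrium the agent is indifferent between Shirk and Comply; this condition fixes p.
  the agent's expected payoff from Shirk: p·(-4) + (1−p)·(-8) = 4p - 8
  the agent's expected payoff from Comply: p·(-5) + (1−p)·(-2) = -3p - 2
  4p - 8 = -3p - 2  ⇒  7p = 6  ⇒  p = 6/7.
Set the inspector's expected payoff from Inspect equal to that from Skip:
  the inspector's expected payoff from Inspect: q·(-1) + (1−q)·8 = -9q + 8
  the inspector's expected payoff from Skip: q·0 + (1−q)·7 = -7q + 7
  -9q + 8 = -7q + 7  ⇒  -2q = -1  ⇒  q = 1/2.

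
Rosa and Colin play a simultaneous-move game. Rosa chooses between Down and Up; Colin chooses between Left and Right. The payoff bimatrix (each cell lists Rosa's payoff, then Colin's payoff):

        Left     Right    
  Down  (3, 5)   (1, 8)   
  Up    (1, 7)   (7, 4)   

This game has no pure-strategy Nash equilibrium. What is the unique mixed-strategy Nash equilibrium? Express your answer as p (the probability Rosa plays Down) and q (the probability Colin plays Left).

p = 1/2, q = 3/4

Colin's indifference between Left and Right determines Rosa's mixing probability p:
  Colin's payoff from Left: p·5 + (1−p)·7 = -2p + 7
  Colin's payoff from Right: p·8 + (1−p)·4 = 4p + 4
  -2p + 7 = 4p + 4  ⇒  -6p = -3  ⇒  p = 1/2.
Set Rosa's expected payoff from Down equal to that from Up:
  Rosa's expected payoff from Down: q·3 + (1−q)·1 = 2q + 1
  Rosa's expected payoff from Up: q·1 + (1−q)·7 = -6q + 7
  2q + 1 = -6q + 7  ⇒  8q = 6  ⇒  q = 3/4.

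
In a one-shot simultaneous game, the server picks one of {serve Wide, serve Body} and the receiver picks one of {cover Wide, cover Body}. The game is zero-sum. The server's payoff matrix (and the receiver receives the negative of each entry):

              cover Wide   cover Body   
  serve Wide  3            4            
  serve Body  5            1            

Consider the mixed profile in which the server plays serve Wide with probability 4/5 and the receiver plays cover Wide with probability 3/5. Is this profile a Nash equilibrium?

Check the receiver's indifference given the server's mix p = 4/5:
  payoff from cover Wide = -17/5; payoff from cover Body = -17/5 — equal.
Check the server's indifference given the receiver's mix q = 3/5:
  payoff from serve Wide = 17/5; payoff from serve Body = 17/5 — equal.
Both players are indifferent, so neither can profitably deviate.

Yes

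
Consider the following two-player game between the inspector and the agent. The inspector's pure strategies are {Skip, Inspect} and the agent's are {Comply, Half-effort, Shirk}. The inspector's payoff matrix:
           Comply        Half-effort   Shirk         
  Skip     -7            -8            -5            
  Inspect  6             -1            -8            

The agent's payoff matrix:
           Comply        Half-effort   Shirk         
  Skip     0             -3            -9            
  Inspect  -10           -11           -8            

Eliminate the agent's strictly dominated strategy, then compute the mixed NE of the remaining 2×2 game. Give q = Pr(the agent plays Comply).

The agent's strategy Half-effort is strictly dominated by Comply: 0 > -3 and -10 > -11. Eliminate Half-effort.
The inspector's indifference between Skip and Inspect determines the agent's mixing probability q:
  the inspector's expected payoff from Skip: q·(-7) + (1−q)·(-5) = -2q - 5
  the inspector's expected payoff from Inspect: q·6 + (1−q)·(-8) = 14q - 8
  -2q - 5 = 14q - 8  ⇒  -16q = -3  ⇒  q = 3/16.

q = 3/16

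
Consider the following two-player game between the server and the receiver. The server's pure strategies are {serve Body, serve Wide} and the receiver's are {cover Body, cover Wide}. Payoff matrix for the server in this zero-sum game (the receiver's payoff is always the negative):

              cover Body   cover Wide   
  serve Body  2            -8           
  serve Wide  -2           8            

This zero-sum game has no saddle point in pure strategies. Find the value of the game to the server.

Set the server's expected payoff from serve Body equal to that from serve Wide:
  the server's payoff from serve Body: q·2 + (1−q)·(-8) = 10q - 8
  the server's payoff from serve Wide: q·(-2) + (1−q)·8 = -10q + 8
  10q - 8 = -10q + 8  ⇒  20q = 16  ⇒  q = 4/5.
The value is the server's expected payoff against this mix (using serve Body): (4/5)·2 + (1/5)·(-8) = 0.

v = 0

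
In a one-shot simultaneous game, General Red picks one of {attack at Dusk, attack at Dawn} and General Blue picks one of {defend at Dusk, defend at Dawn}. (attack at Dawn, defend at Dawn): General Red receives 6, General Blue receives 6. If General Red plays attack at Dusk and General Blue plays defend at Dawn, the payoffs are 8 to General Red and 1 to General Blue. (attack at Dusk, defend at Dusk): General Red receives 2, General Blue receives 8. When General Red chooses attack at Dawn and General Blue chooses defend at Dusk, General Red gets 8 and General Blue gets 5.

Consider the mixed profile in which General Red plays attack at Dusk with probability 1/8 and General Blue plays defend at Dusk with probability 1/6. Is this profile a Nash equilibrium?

No

Given General Blue's mix q = 1/6, General Red's payoff from attack at Dusk is 7 but from attack at Dawn is 19/3. General Red strictly prefers attack at Dusk, so General Red would not mix.
So the proposed profile is not a Nash equilibrium.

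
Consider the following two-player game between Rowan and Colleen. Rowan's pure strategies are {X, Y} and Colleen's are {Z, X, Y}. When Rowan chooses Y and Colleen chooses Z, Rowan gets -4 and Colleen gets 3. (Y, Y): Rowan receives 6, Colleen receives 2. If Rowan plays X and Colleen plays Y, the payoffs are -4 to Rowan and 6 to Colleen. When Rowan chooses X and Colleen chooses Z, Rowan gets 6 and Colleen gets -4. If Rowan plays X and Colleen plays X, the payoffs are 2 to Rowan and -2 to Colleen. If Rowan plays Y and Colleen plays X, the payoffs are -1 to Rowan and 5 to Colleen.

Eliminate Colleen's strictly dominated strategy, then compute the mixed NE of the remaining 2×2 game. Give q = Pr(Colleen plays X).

q = 10/13

Colleen's strategy Z is strictly dominated by X: -2 > -4 and 5 > 3. Eliminate Z.
Colleen's mix must leave Rowan indifferent between X and Y.
  Rowan's payoff to X: q·2 + (1−q)·(-4) = 6q - 4
  Rowan's payoff to Y: q·(-1) + (1−q)·6 = -7q + 6
  6q - 4 = -7q + 6  ⇒  13q = 10  ⇒  q = 10/13.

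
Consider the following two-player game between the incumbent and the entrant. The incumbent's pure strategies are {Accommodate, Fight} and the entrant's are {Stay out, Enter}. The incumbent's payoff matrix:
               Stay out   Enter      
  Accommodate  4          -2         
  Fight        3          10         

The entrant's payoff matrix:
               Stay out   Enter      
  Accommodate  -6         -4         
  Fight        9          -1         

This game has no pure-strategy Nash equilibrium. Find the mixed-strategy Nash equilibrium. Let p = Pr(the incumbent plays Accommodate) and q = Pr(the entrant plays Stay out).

p = 5/6, q = 12/13

The incumbent's mix must leave the entrant indifferent between Stay out and Enter.
  the entrant's payoff to Stay out: p·(-6) + (1−p)·9 = -15p + 9
  the entrant's payoff to Enter: p·(-4) + (1−p)·(-1) = -3p - 1
  -15p + 9 = -3p - 1  ⇒  -12p = -10  ⇒  p = 5/6.
The entrant's mix must leave the incumbent indifferent between Accommodate and Fight.
  the incumbent's payoff from Accommodate: q·4 + (1−q)·(-2) = 6q - 2
  the incumbent's payoff from Fight: q·3 + (1−q)·10 = -7q + 10
  6q - 2 = -7q + 10  ⇒  13q = 12  ⇒  q = 12/13.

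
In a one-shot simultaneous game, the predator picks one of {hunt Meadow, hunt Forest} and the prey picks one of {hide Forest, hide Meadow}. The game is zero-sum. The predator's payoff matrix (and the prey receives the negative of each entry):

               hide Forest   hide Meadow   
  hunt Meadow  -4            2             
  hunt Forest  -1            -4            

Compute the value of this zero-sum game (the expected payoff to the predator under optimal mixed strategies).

For the predator to be willing to mix, the predator must be indifferent between hunt Meadow and hunt Forest, which pins down the prey's mix.
  the predator's expected payoff from hunt Meadow: q·(-4) + (1−q)·2 = -6q + 2
  the predator's expected payoff from hunt Forest: q·(-1) + (1−q)·(-4) = 3q - 4
  -6q + 2 = 3q - 4  ⇒  -9q = -6  ⇒  q = 2/3.
The value is the predator's expected payoff against this mix (using hunt Meadow): (2/3)·(-4) + (1/3)·2 = -2.

v = -2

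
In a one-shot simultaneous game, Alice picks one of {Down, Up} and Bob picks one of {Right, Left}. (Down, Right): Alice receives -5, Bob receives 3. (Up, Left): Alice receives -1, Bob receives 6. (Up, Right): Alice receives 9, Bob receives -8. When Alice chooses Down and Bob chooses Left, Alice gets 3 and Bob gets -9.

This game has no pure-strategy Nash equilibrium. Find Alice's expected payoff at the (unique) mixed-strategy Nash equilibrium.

Bob's mix must leave Alice indifferent between Down and Up.
  Alice's payoff from Down: q·(-5) + (1−q)·3 = -8q + 3
  Alice's payoff from Up: q·9 + (1−q)·(-1) = 10q - 1
  -8q + 3 = 10q - 1  ⇒  -18q = -4  ⇒  q = 2/9.
At equilibrium Alice is indifferent across rows, so Alice's payoff equals the payoff from Down: (2/9)·(-5) + (7/9)·3 = 11/9.

11/9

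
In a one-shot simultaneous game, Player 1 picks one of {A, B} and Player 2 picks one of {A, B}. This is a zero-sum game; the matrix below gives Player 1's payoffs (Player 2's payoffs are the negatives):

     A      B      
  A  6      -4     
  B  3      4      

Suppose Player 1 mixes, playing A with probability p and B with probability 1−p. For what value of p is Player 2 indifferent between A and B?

p = 1/11

In a mixed equilibrium Player 2 is indifferent between A and B; this condition fixes p.
  Player 2's expected payoff from A: p·(-6) + (1−p)·(-3) = -3p - 3
  Player 2's expected payoff from B: p·4 + (1−p)·(-4) = 8p - 4
  -3p - 3 = 8p - 4  ⇒  -11p = -1  ⇒  p = 1/11.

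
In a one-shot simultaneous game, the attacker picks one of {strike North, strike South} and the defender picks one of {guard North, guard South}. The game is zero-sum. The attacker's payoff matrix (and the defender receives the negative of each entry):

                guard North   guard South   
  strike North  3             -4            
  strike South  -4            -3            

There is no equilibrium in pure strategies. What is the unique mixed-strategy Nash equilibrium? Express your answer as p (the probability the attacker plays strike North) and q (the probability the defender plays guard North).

The defender's indifference between guard North and guard South determines the attacker's mixing probability p:
  the defender's expected payoff from guard North: p·(-3) + (1−p)·4 = -7p + 4
  the defender's expected payoff from guard South: p·4 + (1−p)·3 = p + 3
  -7p + 4 = p + 3  ⇒  -8p = -1  ⇒  p = 1/8.
The defender's mix must leave the attacker indifferent between strike North and strike South.
  the attacker's payoff to strike North: q·3 + (1−q)·(-4) = 7q - 4
  the attacker's payoff to strike South: q·(-4) + (1−q)·(-3) = -q - 3
  7q - 4 = -q - 3  ⇒  8q = 1  ⇒  q = 1/8.

p = 1/8, q = 1/8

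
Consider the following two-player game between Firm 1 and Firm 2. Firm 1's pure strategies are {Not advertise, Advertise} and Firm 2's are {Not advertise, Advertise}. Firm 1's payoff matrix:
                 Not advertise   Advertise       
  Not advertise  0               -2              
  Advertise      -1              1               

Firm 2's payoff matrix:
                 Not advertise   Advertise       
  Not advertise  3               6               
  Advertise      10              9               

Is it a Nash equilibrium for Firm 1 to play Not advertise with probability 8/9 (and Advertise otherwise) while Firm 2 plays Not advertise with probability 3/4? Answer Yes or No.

No

Given Firm 1's mix p = 8/9, Firm 2's payoff from Not advertise is 34/9 but from Advertise is 19/3. Firm 2 strictly prefers Advertise, so Firm 2 would not mix.
So the proposed profile is not a Nash equilibrium.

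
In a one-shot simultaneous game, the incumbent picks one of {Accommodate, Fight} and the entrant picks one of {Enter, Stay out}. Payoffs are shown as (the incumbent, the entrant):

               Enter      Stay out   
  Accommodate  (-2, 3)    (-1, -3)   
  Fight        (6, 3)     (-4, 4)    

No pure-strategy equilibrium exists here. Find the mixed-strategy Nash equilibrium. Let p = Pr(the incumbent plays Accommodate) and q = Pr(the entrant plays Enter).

Set the entrant's expected payoff from Enter equal to that from Stay out:
  the entrant's payoff from Enter: p·3 + (1−p)·3 = 3
  the entrant's payoff from Stay out: p·(-3) + (1−p)·4 = -7p + 4
  3 = -7p + 4  ⇒  7p = 1  ⇒  p = 1/7.
The entrant's mix must leave the incumbent indifferent between Accommodate and Fight.
  the incumbent's payoff to Accommodate: q·(-2) + (1−q)·(-1) = -q - 1
  the incumbent's payoff to Fight: q·6 + (1−q)·(-4) = 10q - 4
  -q - 1 = 10q - 4  ⇒  -11q = -3  ⇒  q = 3/11.

p = 1/7, q = 3/11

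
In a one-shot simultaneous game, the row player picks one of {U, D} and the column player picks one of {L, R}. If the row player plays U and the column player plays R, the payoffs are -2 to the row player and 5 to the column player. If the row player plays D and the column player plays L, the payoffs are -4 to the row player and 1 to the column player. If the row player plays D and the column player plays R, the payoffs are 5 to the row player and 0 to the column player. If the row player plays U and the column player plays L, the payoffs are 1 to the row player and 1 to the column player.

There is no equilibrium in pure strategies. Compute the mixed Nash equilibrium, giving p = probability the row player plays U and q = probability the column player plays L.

p = 1/5, q = 7/12

For the column player to be willing to mix, the column player must be indifferent between L and R, which pins down the row player's mix.
  the column player's payoff from L: p·1 + (1−p)·1 = 1
  the column player's payoff from R: p·5 + (1−p)·0 = 5p
  1 = 5p  ⇒  -5p = -1  ⇒  p = 1/5.
The column player's mix must leave the row player indifferent between U and D.
  the row player's expected payoff from U: q·1 + (1−q)·(-2) = 3q - 2
  the row player's expected payoff from D: q·(-4) + (1−q)·5 = -9q + 5
  3q - 2 = -9q + 5  ⇒  12q = 7  ⇒  q = 7/12.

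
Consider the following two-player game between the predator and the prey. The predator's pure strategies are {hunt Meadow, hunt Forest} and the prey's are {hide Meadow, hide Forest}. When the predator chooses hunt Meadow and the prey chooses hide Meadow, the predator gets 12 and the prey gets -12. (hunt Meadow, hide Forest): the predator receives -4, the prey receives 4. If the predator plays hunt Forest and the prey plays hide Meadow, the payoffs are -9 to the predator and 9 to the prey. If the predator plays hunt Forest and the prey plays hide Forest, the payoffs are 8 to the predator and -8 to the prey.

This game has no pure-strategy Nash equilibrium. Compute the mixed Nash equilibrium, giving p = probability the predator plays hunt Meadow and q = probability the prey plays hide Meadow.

p = 17/33, q = 4/11

For the prey to be willing to mix, the prey must be indifferent between hide Meadow and hide Forest, which pins down the predator's mix.
  the prey's payoff to hide Meadow: p·(-12) + (1−p)·9 = -21p + 9
  the prey's payoff to hide Forest: p·4 + (1−p)·(-8) = 12p - 8
  -21p + 9 = 12p - 8  ⇒  -33p = -17  ⇒  p = 17/33.
Set the predator's expected payoff from hunt Meadow equal to that from hunt Forest:
  the predator's expected payoff from hunt Meadow: q·12 + (1−q)·(-4) = 16q - 4
  the predator's expected payoff from hunt Forest: q·(-9) + (1−q)·8 = -17q + 8
  16q - 4 = -17q + 8  ⇒  33q = 12  ⇒  q = 4/11.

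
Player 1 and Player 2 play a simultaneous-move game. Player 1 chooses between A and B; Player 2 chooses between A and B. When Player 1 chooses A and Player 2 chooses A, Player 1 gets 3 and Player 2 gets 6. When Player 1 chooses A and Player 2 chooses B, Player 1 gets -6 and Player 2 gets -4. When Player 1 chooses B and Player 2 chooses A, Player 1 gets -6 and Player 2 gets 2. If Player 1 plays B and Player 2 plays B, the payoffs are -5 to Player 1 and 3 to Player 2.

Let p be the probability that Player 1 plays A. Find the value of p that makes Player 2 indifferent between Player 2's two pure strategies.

p = 1/11

Player 2's indifference between A and B determines Player 1's mixing probability p:
  Player 2's payoff from A: p·6 + (1−p)·2 = 4p + 2
  Player 2's payoff from B: p·(-4) + (1−p)·3 = -7p + 3
  4p + 2 = -7p + 3  ⇒  11p = 1  ⇒  p = 1/11.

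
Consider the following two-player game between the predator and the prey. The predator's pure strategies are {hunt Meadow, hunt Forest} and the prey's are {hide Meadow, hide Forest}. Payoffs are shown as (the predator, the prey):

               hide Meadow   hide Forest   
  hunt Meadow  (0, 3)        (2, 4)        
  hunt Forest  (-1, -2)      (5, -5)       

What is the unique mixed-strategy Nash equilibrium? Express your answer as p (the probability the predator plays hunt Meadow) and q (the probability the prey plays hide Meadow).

p = 3/4, q = 3/4

For the prey to be willing to mix, the prey must be indifferent between hide Meadow and hide Forest, which pins down the predator's mix.
  the prey's payoff from hide Meadow: p·3 + (1−p)·(-2) = 5p - 2
  the prey's payoff from hide Forest: p·4 + (1−p)·(-5) = 9p - 5
  5p - 2 = 9p - 5  ⇒  -4p = -3  ⇒  p = 3/4.
Set the predator's expected payoff from hunt Meadow equal to that from hunt Forest:
  the predator's payoff to hunt Meadow: q·0 + (1−q)·2 = -2q + 2
  the predator's payoff to hunt Forest: q·(-1) + (1−q)·5 = -6q + 5
  -2q + 2 = -6q + 5  ⇒  4q = 3  ⇒  q = 3/4.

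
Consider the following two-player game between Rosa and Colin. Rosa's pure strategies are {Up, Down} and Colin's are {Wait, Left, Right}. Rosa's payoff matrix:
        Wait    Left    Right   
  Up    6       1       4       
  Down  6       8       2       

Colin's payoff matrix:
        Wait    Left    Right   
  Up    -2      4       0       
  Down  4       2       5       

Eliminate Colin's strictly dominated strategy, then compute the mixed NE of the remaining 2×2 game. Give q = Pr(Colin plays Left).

q = 2/9

Colin's strategy Wait is strictly dominated by Right: 0 > -2 and 5 > 4. Eliminate Wait.
Colin's mix must leave Rosa indifferent between Up and Down.
  Rosa's expected payoff from Up: q·1 + (1−q)·4 = -3q + 4
  Rosa's expected payoff from Down: q·8 + (1−q)·2 = 6q + 2
  -3q + 4 = 6q + 2  ⇒  -9q = -2  ⇒  q = 2/9.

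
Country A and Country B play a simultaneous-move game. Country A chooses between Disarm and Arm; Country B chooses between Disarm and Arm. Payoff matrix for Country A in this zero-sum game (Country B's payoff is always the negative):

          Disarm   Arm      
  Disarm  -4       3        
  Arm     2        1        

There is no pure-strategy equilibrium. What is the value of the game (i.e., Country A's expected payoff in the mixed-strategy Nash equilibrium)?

Country B's mix must leave Country A indifferent between Disarm and Arm.
  Country A's payoff from Disarm: q·(-4) + (1−q)·3 = -7q + 3
  Country A's payoff from Arm: q·2 + (1−q)·1 = q + 1
  -7q + 3 = q + 1  ⇒  -8q = -2  ⇒  q = 1/4.
The value is Country A's expected payoff against this mix (using Disarm): (1/4)·(-4) + (3/4)·3 = 5/4.

v = 5/4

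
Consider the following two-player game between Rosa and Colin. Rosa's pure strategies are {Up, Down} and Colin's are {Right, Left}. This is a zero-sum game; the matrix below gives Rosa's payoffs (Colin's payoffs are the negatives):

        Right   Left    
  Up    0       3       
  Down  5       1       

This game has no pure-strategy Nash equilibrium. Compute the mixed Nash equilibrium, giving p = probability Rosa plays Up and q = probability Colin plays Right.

For Colin to be willing to mix, Colin must be indifferent between Right and Left, which pins down Rosa's mix.
  Colin's payoff from Right: p·0 + (1−p)·(-5) = 5p - 5
  Colin's payoff from Left: p·(-3) + (1−p)·(-1) = -2p - 1
  5p - 5 = -2p - 1  ⇒  7p = 4  ⇒  p = 4/7.
Colin's mix must leave Rosa indifferent between Up and Down.
  Rosa's expected payoff from Up: q·0 + (1−q)·3 = -3q + 3
  Rosa's expected payoff from Down: q·5 + (1−q)·1 = 4q + 1
  -3q + 3 = 4q + 1  ⇒  -7q = -2  ⇒  q = 2/7.

p = 4/7, q = 2/7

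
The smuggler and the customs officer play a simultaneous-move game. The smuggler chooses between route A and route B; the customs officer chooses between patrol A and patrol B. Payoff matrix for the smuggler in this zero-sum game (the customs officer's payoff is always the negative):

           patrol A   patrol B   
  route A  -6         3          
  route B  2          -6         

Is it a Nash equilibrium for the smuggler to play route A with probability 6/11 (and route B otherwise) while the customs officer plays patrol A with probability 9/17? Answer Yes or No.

No

Given the smuggler's mix p = 6/11, the customs officer's payoff from patrol A is 26/11 but from patrol B is 12/11. The customs officer strictly prefers patrol A, so the customs officer would not mix.
So the proposed profile is not a Nash equilibrium.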